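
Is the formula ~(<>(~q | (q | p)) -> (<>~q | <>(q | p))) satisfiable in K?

Unsatisfiable (every branch closes)

1. ~(<>(~q | (q | p)) -> (<>~q | <>(q | p))), w0
2. <>(~q | (q | p)), w0   [~->-rule on 1]
3. ~(<>~q | <>(q | p)), w0   [~->-rule on 1]
4. ~<>~q, w0   [~|-rule on 3]
5. ~<>(q | p), w0   [~|-rule on 3]
6. ~q | (q | p), w1   [<>-rule on 2: fresh world w1, w0Rw1]
7. q, w1   [~<>-rule on 4 via w0Rw1]
8. ~(q | p), w1   [~<>-rule on 5 via w0Rw1]
9. ~q, w1   [~|-rule on 8]
10. ~p, w1   [~|-rule on 8]
Accessibility: w0Rw1
Branch closes: q and ~q both at w1.
(One branch shown.) All branches close.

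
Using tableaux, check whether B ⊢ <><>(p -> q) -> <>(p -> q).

Invalid (countermodel exists)

Tableau for the negation ~(<><>(p -> q) -> <>(p -> q)):
1. ~(<><>(p -> q) -> <>(p -> q)), u
2. <><>(p -> q), u   [~->-rule on 1]
3. ~<>(p -> q), u   [~->-rule on 1]
4. ~(p -> q), u   [~<>-rule on 3 via uRu]
5. p, u   [~->-rule on 4]
6. ~q, u   [~->-rule on 4]
7. <>(p -> q), v   [<>-rule on 2: fresh world v, uRv]
8. ~(p -> q), v   [~<>-rule on 3 via uRv]
9. p, v   [~->-rule on 8]
10. ~q, v   [~->-rule on 8]
11. p -> q, w   [<>-rule on 7: fresh world w, vRw]
12. q, w   [->-rule on 11 (branches; this branch)]
Accessibility: uRu, uRv, vRu, vRv, vRw, wRv, wRw
The negation has an open branch (countermodel exists).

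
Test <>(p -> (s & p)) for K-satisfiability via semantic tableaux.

1. <>(p -> (s & p)), u
2. p -> (s & p), v
3. s & p, v
4. s, v
5. p, v
Accessibility: uRv

Satisfiable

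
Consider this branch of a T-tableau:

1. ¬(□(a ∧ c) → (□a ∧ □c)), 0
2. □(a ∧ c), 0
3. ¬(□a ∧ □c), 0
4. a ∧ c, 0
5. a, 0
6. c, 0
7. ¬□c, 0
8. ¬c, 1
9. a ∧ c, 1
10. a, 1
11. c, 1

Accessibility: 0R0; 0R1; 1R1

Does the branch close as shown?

Both c and ¬c appear at 1.

Closed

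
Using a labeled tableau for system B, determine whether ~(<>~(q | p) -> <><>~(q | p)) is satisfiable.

1. ~(<>~(q | p) -> <><>~(q | p)), 0
2. <>~(q | p), 0   [~->-rule on 1]
3. ~<><>~(q | p), 0   [~->-rule on 1]
4. ~<>~(q | p), 0   [~<>-rule on 3 via 0R0]
5. q | p, 0   [~<>-rule on 4 via 0R0]
6. p, 0   [|-rule on 5 (branches; this branch)]
7. ~(q | p), 1   [<>-rule on 2: fresh world 1, 0R1]
8. ~q, 1   [~|-rule on 7]
9. ~p, 1   [~|-rule on 7]
10. ~<>~(q | p), 1   [~<>-rule on 3 via 0R1]
11. q | p, 1   [~<>-rule on 4 via 0R1]
12. p, 1   [|-rule on 11 (branches; this branch)]
Accessibility: 0R0, 0R1, 1R0, 1R1
Branch closes: p and ~p both at 1.
(One branch shown.) All branches close.

No, unsatisfiable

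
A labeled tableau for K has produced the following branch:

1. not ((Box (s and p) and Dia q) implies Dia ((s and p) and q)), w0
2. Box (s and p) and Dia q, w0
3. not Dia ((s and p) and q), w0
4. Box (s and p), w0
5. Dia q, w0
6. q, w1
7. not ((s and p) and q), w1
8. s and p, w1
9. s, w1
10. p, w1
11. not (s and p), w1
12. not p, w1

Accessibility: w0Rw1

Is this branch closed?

Both p and not p appear at w1.

Closed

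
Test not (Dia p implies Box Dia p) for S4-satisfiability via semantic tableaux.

Satisfiable (open branch found)

1. not (Dia p implies Box Dia p), 0
2. Dia p, 0
3. not Box Dia p, 0
4. p, 1
5. not Dia p, 2
6. not p, 2
Accessibility: 0R0, 0R1, 0R2, 1R1, 2R2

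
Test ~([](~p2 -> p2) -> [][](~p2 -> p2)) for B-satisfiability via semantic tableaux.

1. ~([](~p2 -> p2) -> [][](~p2 -> p2)), w0
2. [](~p2 -> p2), w0
3. ~[][](~p2 -> p2), w0
4. ~p2 -> p2, w0
5. p2, w0
6. ~[](~p2 -> p2), w1
7. ~p2 -> p2, w1
8. p2, w1
9. ~(~p2 -> p2), w2
10. ~p2, w2
Accessibility: w0Rw0, w0Rw1, w1Rw0, w1Rw1, w1Rw2, w2Rw1, w2Rw2

Satisfiable (open branch found)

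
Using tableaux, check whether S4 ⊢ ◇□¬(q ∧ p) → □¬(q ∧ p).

Tableau for the negation ¬(◇□¬(q ∧ p) → □¬(q ∧ p)):
1. ¬(◇□¬(q ∧ p) → □¬(q ∧ p)), 0
2. ◇□¬(q ∧ p), 0
3. ¬□¬(q ∧ p), 0
4. □¬(q ∧ p), 1
5. ¬(q ∧ p), 1
6. ¬p, 1
7. q ∧ p, 2
8. q, 2
9. p, 2
Accessibility: 0R0, 0R1, 0R2, 1R1, 2R2
The negation has an open branch (countermodel exists).

Not valid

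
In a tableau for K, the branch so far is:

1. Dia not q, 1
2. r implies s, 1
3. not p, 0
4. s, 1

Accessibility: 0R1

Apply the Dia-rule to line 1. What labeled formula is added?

a fresh world 2 with 1R2, and not q at 2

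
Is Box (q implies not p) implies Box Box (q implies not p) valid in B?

Tableau for the negation not (Box (q implies not p) implies Box Box (q implies not p)):
1. not (Box (q implies not p) implies Box Box (q implies not p)), 0
2. Box (q implies not p), 0
3. not Box Box (q implies not p), 0
4. q implies not p, 0
5. not p, 0
6. not Box (q implies not p), 1
7. q implies not p, 1
8. not p, 1
9. not (q implies not p), 2
10. q, 2
11. p, 2
Accessibility: 0R0, 0R1, 1R0, 1R1, 1R2, 2R1, 2R2
The negation has an open branch (countermodel exists).

No, not valid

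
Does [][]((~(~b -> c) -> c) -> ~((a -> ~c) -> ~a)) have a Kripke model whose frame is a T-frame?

1. [][]((~(~b -> c) -> c) -> ~((a -> ~c) -> ~a)), u
2. []((~(~b -> c) -> c) -> ~((a -> ~c) -> ~a)), u
3. (~(~b -> c) -> c) -> ~((a -> ~c) -> ~a), u
4. ~((a -> ~c) -> ~a), u
5. a -> ~c, u
6. a, u
7. ~c, u
Accessibility: uRu

Satisfiable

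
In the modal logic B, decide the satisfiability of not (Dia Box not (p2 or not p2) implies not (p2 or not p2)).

1. not (Dia Box not (p2 or not p2) implies not (p2 or not p2)), 0
2. Dia Box not (p2 or not p2), 0   [neg-implies-rule on 1]
3. p2 or not p2, 0   [neg-implies-rule on 1]
4. not p2, 0   [or-rule on 3 (branches; this branch)]
5. Box not (p2 or not p2), 1   [Dia-rule on 2: fresh world 1, 0R1]
6. not (p2 or not p2), 0   [Box-rule on 5 via 1R0]
7. p2, 0   [neg-or-rule on 6]
Accessibility: 0R0, 0R1, 1R0, 1R1
Branch closes: p2 and not p2 both at 0.
All branches of the tableau close; one closing branch shown above.

Unsatisfiable (every branch closes)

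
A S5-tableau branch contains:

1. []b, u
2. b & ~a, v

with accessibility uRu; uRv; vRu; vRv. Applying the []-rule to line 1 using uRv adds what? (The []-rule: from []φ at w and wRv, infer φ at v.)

b, v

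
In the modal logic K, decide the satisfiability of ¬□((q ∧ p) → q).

Unsatisfiable

1. ¬□((q ∧ p) → q), w0
2. ¬((q ∧ p) → q), w1   [¬□-rule on 1: fresh world w1, w0Rw1]
3. q ∧ p, w1   [¬→-rule on 2]
4. ¬q, w1   [¬→-rule on 2]
5. q, w1   [∧-rule on 3]
6. p, w1   [∧-rule on 3]
Accessibility: w0Rw1
Branch closes: q and ¬q both at w1.
All branches of the tableau close; one closing branch shown above.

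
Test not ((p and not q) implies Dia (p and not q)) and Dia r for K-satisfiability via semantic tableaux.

Yes, satisfiable

1. not ((p and not q) implies Dia (p and not q)) and Dia r, 0
2. not ((p and not q) implies Dia (p and not q)), 0   [and-rule on 1]
3. Dia r, 0   [and-rule on 1]
4. p and not q, 0   [neg-implies-rule on 2]
5. not Dia (p and not q), 0   [neg-implies-rule on 2]
6. p, 0   [and-rule on 4]
7. not q, 0   [and-rule on 4]
8. r, 1   [Dia-rule on 3: fresh world 1, 0R1]
9. not (p and not q), 1   [neg-Dia-rule on 5 via 0R1]
10. q, 1   [neg-and-rule on 9 (branches; this branch)]
Accessibility: 0R1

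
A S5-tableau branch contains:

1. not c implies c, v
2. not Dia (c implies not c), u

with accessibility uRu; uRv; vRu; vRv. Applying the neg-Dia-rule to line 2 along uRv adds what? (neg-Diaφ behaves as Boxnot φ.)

neg-Diaφ behaves as Boxnot φ: propagate the negated body to each accessible world.

not (c implies not c), v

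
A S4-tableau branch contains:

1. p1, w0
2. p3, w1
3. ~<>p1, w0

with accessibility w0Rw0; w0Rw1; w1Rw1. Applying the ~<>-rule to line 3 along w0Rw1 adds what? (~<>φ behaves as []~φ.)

~<>φ behaves as []~φ: propagate the negated body to each accessible world.

~p1, w1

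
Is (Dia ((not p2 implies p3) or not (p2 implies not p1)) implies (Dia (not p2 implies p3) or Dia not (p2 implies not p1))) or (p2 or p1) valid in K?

Tableau for the negation not ((Dia ((not p2 implies p3) or not (p2 implies not p1)) implies (Dia (not p2 implies p3) or Dia not (p2 implies not p1))) or (p2 or p1)):
1. not ((Dia ((not p2 implies p3) or not (p2 implies not p1)) implies (Dia (not p2 implies p3) or Dia not (p2 implies not p1))) or (p2 or p1)), w0
2. not (Dia ((not p2 implies p3) or not (p2 implies not p1)) implies (Dia (not p2 implies p3) or Dia not (p2 implies not p1))), w0
3. not (p2 or p1), w0
4. Dia ((not p2 implies p3) or not (p2 implies not p1)), w0
5. not (Dia (not p2 implies p3) or Dia not (p2 implies not p1)), w0
6. not p2, w0
7. not p1, w0
8. not Dia (not p2 implies p3), w0
9. not Dia not (p2 implies not p1), w0
10. (not p2 implies p3) or not (p2 implies not p1), w1
11. not (not p2 implies p3), w1
12. not p2, w1
13. not p3, w1
14. p2 implies not p1, w1
15. not p2 implies p3, w1
16. not p1, w1
17. p3, w1
Accessibility: w0Rw1
Branch closes: p3 and not p3 both at w1.
All branches of the negation close; one closing branch shown above.

Yes, valid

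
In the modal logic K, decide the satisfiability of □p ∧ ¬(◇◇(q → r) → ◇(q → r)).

Satisfiable (open branch found)

1. □p ∧ ¬(◇◇(q → r) → ◇(q → r)), 0
2. □p, 0
3. ¬(◇◇(q → r) → ◇(q → r)), 0
4. ◇◇(q → r), 0
5. ¬◇(q → r), 0
6. ◇(q → r), 1
7. p, 1
8. ¬(q → r), 1
9. q, 1
10. ¬r, 1
11. q → r, 2
12. r, 2
Accessibility: 0R1, 1R2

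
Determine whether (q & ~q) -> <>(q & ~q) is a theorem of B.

Yes, valid

Tableau for the negation ~((q & ~q) -> <>(q & ~q)):
1. ~((q & ~q) -> <>(q & ~q)), w0
2. q & ~q, w0   [~->-rule on 1]
3. ~<>(q & ~q), w0   [~->-rule on 1]
4. q, w0   [&-rule on 2]
5. ~q, w0   [&-rule on 2]
Accessibility: w0Rw0
Branch closes: q and ~q both at w0.
Every branch of the negation's tableau closes; the branch above is one of them.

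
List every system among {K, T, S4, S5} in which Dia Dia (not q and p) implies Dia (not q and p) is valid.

S4, S5

T-tableau for the negation not (Dia Dia (not q and p) implies Dia (not q and p)):
1. not (Dia Dia (not q and p) implies Dia (not q and p)), u
2. Dia Dia (not q and p), u
3. not Dia (not q and p), u
4. not (not q and p), u
5. not p, u
6. Dia (not q and p), v
7. not (not q and p), v
8. not p, v
9. not q and p, w
10. not q, w
11. p, w
Accessibility: uRu, uRv, vRv, vRw, wRw
Complete open branch: countermodel on a T-frame, so not valid in T, nor in K (the same frame is also a K-frame).
S4-tableau for the negation not (Dia Dia (not q and p) implies Dia (not q and p)):
1. not (Dia Dia (not q and p) implies Dia (not q and p)), u
2. Dia Dia (not q and p), u
3. not Dia (not q and p), u
4. not (not q and p), u
5. not p, u
6. Dia (not q and p), v
7. not (not q and p), v
8. not p, v
9. not q and p, w
10. not q, w
11. p, w
12. not (not q and p), w
13. not p, w
Accessibility: uRu, uRv, uRw, vRv, vRw, wRw
Branch closes: p and not p both at w.
Every branch closes (one shown): valid in S4, hence also in S5 (every theorem of S4 is a theorem of S5).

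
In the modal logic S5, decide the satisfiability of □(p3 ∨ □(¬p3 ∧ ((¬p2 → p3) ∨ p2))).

1. □(p3 ∨ □(¬p3 ∧ ((¬p2 → p3) ∨ p2))), w0
2. p3 ∨ □(¬p3 ∧ ((¬p2 → p3) ∨ p2)), w0
3. □(¬p3 ∧ ((¬p2 → p3) ∨ p2)), w0
4. ¬p3 ∧ ((¬p2 → p3) ∨ p2), w0
5. ¬p3, w0
6. (¬p2 → p3) ∨ p2, w0
7. p2, w0
Accessibility: w0Rw0

Satisfiable (open branch found)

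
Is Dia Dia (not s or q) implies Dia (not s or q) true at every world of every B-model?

Invalid (countermodel exists)

Tableau for the negation not (Dia Dia (not s or q) implies Dia (not s or q)):
1. not (Dia Dia (not s or q) implies Dia (not s or q)), w0
2. Dia Dia (not s or q), w0
3. not Dia (not s or q), w0
4. not (not s or q), w0
5. s, w0
6. not q, w0
7. Dia (not s or q), w1
8. not (not s or q), w1
9. s, w1
10. not q, w1
11. not s or q, w2
12. q, w2
Accessibility: w0Rw0, w0Rw1, w1Rw0, w1Rw1, w1Rw2, w2Rw1, w2Rw2
The negation has an open branch (countermodel exists).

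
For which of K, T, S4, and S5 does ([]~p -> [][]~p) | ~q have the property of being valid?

S4-tableau for the negation ~(([]~p -> [][]~p) | ~q):
1. ~(([]~p -> [][]~p) | ~q), u
2. ~([]~p -> [][]~p), u   [~|-rule on 1]
3. q, u   [~|-rule on 1]
4. []~p, u   [~->-rule on 2]
5. ~[][]~p, u   [~->-rule on 2]
6. ~p, u   [[]-rule on 4 via uRu]
7. ~[]~p, v   [~[]-rule on 5: fresh world v, uRv]
8. ~p, v   [[]-rule on 4 via uRv]
9. p, w   [~[]-rule on 7: fresh world w, vRw]
10. ~p, w   [[]-rule on 4 via uRw]
Accessibility: uRu, uRv, uRw, vRv, vRw, wRw
Branch closes: p and ~p both at w.
Every branch closes (one shown): valid in S4, hence also in S5 (every theorem of S4 is a theorem of S5).
T-tableau for the negation ~(([]~p -> [][]~p) | ~q):
1. ~(([]~p -> [][]~p) | ~q), u
2. ~([]~p -> [][]~p), u   [~|-rule on 1]
3. q, u   [~|-rule on 1]
4. []~p, u   [~->-rule on 2]
5. ~[][]~p, u   [~->-rule on 2]
6. ~p, u   [[]-rule on 4 via uRu]
7. ~[]~p, v   [~[]-rule on 5: fresh world v, uRv]
8. ~p, v   [[]-rule on 4 via uRv]
9. p, w   [~[]-rule on 7: fresh world w, vRw]
Accessibility: uRu, uRv, vRv, vRw, wRw
Complete open branch: countermodel on a T-frame, so not valid in T, nor in K (the same frame is also a K-frame).

S4, S5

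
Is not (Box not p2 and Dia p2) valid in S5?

Tableau for the negation Box not p2 and Dia p2:
1. Box not p2 and Dia p2, 0
2. Box not p2, 0   [and-rule on 1]
3. Dia p2, 0   [and-rule on 1]
4. not p2, 0   [Box-rule on 2 via 0R0]
5. p2, 1   [Dia-rule on 3: fresh world 1, 0R1]
6. not p2, 1   [Box-rule on 2 via 0R1]
Accessibility: 0R0, 0R1, 1R0, 1R1
Branch closes: p2 and not p2 both at 1.
All branches of the negation close; one closing branch shown above.

Valid in S5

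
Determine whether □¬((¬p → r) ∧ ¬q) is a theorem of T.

Invalid (countermodel exists)

Tableau for the negation ¬□¬((¬p → r) ∧ ¬q):
1. ¬□¬((¬p → r) ∧ ¬q), u
2. (¬p → r) ∧ ¬q, v
3. ¬p → r, v
4. ¬q, v
5. r, v
Accessibility: uRu, uRv, vRv
The negation has an open branch (countermodel exists).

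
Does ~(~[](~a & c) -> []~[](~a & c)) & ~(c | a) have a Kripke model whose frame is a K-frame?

1. ~(~[](~a & c) -> []~[](~a & c)) & ~(c | a), u
2. ~(~[](~a & c) -> []~[](~a & c)), u
3. ~(c | a), u
4. ~[](~a & c), u
5. ~[]~[](~a & c), u
6. ~c, u
7. ~a, u
8. ~(~a & c), v
9. ~c, v
10. [](~a & c), w
Accessibility: uRv, uRw

Yes, satisfiable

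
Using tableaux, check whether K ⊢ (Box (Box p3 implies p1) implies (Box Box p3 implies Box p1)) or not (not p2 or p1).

Valid

Tableau for the negation not ((Box (Box p3 implies p1) implies (Box Box p3 implies Box p1)) or not (not p2 or p1)):
1. not ((Box (Box p3 implies p1) implies (Box Box p3 implies Box p1)) or not (not p2 or p1)), u
2. not (Box (Box p3 implies p1) implies (Box Box p3 implies Box p1)), u   [neg-or-rule on 1]
3. not p2 or p1, u   [neg-or-rule on 1]
4. Box (Box p3 implies p1), u   [neg-implies-rule on 2]
5. not (Box Box p3 implies Box p1), u   [neg-implies-rule on 2]
6. Box Box p3, u   [neg-implies-rule on 5]
7. not Box p1, u   [neg-implies-rule on 5]
8. p1, u   [or-rule on 3 (branches; this branch)]
9. not p1, v   [neg-Box-rule on 7: fresh world v, uRv]
10. Box p3 implies p1, v   [Box-rule on 4 via uRv]
11. Box p3, v   [Box-rule on 6 via uRv]
12. not Box p3, v   [implies-rule on 10 (branches; this branch)]
13. not p3, w   [neg-Box-rule on 12: fresh world w, vRw]
14. p3, w   [Box-rule on 11 via vRw]
Accessibility: uRv, vRw
Branch closes: p3 and not p3 both at w.
Every branch of the negation's tableau closes; the branch above is one of them.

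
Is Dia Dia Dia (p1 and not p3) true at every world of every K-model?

Tableau for the negation not Dia Dia Dia (p1 and not p3):
1. not Dia Dia Dia (p1 and not p3), 0
The negation has an open branch (countermodel exists).

Invalid (countermodel exists)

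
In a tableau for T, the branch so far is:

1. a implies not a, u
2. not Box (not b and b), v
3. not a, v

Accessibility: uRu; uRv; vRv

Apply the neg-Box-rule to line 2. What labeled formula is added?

a fresh world w with vRw, and not (not b and b) at w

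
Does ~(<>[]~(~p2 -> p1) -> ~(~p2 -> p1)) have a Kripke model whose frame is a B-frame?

1. ~(<>[]~(~p2 -> p1) -> ~(~p2 -> p1)), 0
2. <>[]~(~p2 -> p1), 0
3. ~p2 -> p1, 0
4. p1, 0
5. []~(~p2 -> p1), 1
6. ~(~p2 -> p1), 0
7. ~p2, 0
8. ~p1, 0
Accessibility: 0R0, 0R1, 1R0, 1R1
Branch closes: p1 and ~p1 both at 0.
(One branch shown.) All branches close.

Unsatisfiable (every branch closes)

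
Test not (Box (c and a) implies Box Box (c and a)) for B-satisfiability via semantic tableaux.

Satisfiable

1. not (Box (c and a) implies Box Box (c and a)), w0
2. Box (c and a), w0   [neg-implies-rule on 1]
3. not Box Box (c and a), w0   [neg-implies-rule on 1]
4. c and a, w0   [Box-rule on 2 via w0Rw0]
5. c, w0   [and-rule on 4]
6. a, w0   [and-rule on 4]
7. not Box (c and a), w1   [neg-Box-rule on 3: fresh world w1, w0Rw1]
8. c and a, w1   [Box-rule on 2 via w0Rw1]
9. c, w1   [and-rule on 8]
10. a, w1   [and-rule on 8]
11. not (c and a), w2   [neg-Box-rule on 7: fresh world w2, w1Rw2]
12. not a, w2   [neg-and-rule on 11 (branches; this branch)]
Accessibility: w0Rw0, w0Rw1, w1Rw0, w1Rw1, w1Rw2, w2Rw1, w2Rw2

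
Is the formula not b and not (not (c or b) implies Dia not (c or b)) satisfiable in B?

1. not b and not (not (c or b) implies Dia not (c or b)), u
2. not b, u
3. not (not (c or b) implies Dia not (c or b)), u
4. not (c or b), u
5. not Dia not (c or b), u
6. not c, u
7. c or b, u
8. b, u
Accessibility: uRu
Branch closes: b and not b both at u.
(One branch shown.) All branches close.

No, unsatisfiable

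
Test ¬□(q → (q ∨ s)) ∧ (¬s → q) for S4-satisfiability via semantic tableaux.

Unsatisfiable (every branch closes)

1. ¬□(q → (q ∨ s)) ∧ (¬s → q), 0
2. ¬□(q → (q ∨ s)), 0
3. ¬s → q, 0
4. q, 0
5. ¬(q → (q ∨ s)), 1
6. q, 1
7. ¬(q ∨ s), 1
8. ¬q, 1
9. ¬s, 1
Accessibility: 0R0, 0R1, 1R1
Branch closes: q and ¬q both at 1.
Every branch closes; the branch above is one of them.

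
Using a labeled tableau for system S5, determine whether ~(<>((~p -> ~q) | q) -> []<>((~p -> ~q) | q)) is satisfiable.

Unsatisfiable (every branch closes)

1. ~(<>((~p -> ~q) | q) -> []<>((~p -> ~q) | q)), u
2. <>((~p -> ~q) | q), u   [~->-rule on 1]
3. ~[]<>((~p -> ~q) | q), u   [~->-rule on 1]
4. (~p -> ~q) | q, v   [<>-rule on 2: fresh world v, uRv]
5. ~p -> ~q, v   [|-rule on 4 (branches; this branch)]
6. ~q, v   [->-rule on 5 (branches; this branch)]
7. ~<>((~p -> ~q) | q), w   [~[]-rule on 3: fresh world w, uRw]
8. ~((~p -> ~q) | q), u   [~<>-rule on 7 via wRu]
9. ~(~p -> ~q), u   [~|-rule on 8]
10. ~q, u   [~|-rule on 8]
11. ~p, u   [~->-rule on 9]
12. q, u   [~->-rule on 9]
Accessibility: uRu, uRv, uRw, vRu, vRv, vRw, wRu, wRv, wRw
Branch closes: q and ~q both at u.
All branches of the tableau close; one closing branch shown above.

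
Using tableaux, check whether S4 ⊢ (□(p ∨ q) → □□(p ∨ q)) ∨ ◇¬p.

Valid in S4

Tableau for the negation ¬((□(p ∨ q) → □□(p ∨ q)) ∨ ◇¬p):
1. ¬((□(p ∨ q) → □□(p ∨ q)) ∨ ◇¬p), 0
2. ¬(□(p ∨ q) → □□(p ∨ q)), 0   [¬∨-rule on 1]
3. ¬◇¬p, 0   [¬∨-rule on 1]
4. □(p ∨ q), 0   [¬→-rule on 2]
5. ¬□□(p ∨ q), 0   [¬→-rule on 2]
6. p, 0   [¬◇-rule on 3 via 0R0]
7. p ∨ q, 0   [□-rule on 4 via 0R0]
8. q, 0   [∨-rule on 7 (branches; this branch)]
9. ¬□(p ∨ q), 1   [¬□-rule on 5: fresh world 1, 0R1]
10. p, 1   [¬◇-rule on 3 via 0R1]
11. p ∨ q, 1   [□-rule on 4 via 0R1]
12. q, 1   [∨-rule on 11 (branches; this branch)]
13. ¬(p ∨ q), 2   [¬□-rule on 9: fresh world 2, 1R2]
14. ¬p, 2   [¬∨-rule on 13]
15. ¬q, 2   [¬∨-rule on 13]
16. p, 2   [¬◇-rule on 3 via 0R2]
Accessibility: 0R0, 0R1, 0R2, 1R1, 1R2, 2R2
Branch closes: p and ¬p both at 2.
Every branch of the negation's tableau closes; the branch above is one of them.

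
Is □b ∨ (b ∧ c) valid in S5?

No, not valid

Tableau for the negation ¬(□b ∨ (b ∧ c)):
1. ¬(□b ∨ (b ∧ c)), w0
2. ¬□b, w0   [¬∨-rule on 1]
3. ¬(b ∧ c), w0   [¬∨-rule on 1]
4. ¬c, w0   [¬∧-rule on 3 (branches; this branch)]
5. ¬b, w1   [¬□-rule on 2: fresh world w1, w0Rw1]
Accessibility: w0Rw0, w0Rw1, w1Rw0, w1Rw1
The negation has an open branch (countermodel exists).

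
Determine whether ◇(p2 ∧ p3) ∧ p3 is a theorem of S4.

Not valid

Tableau for the negation ¬(◇(p2 ∧ p3) ∧ p3):
1. ¬(◇(p2 ∧ p3) ∧ p3), w0
2. ¬p3, w0   [¬∧-rule on 1 (branches; this branch)]
Accessibility: w0Rw0
The negation has an open branch (countermodel exists).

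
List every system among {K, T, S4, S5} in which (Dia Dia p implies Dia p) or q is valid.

S4-tableau for the negation not ((Dia Dia p implies Dia p) or q):
1. not ((Dia Dia p implies Dia p) or q), u
2. not (Dia Dia p implies Dia p), u
3. not q, u
4. Dia Dia p, u
5. not Dia p, u
6. not p, u
7. Dia p, v
8. not p, v
9. p, w
10. not p, w
Accessibility: uRu, uRv, uRw, vRv, vRw, wRw
Branch closes: p and not p both at w.
Every branch closes (one shown): valid in S4, hence also in S5 (every theorem of S4 is a theorem of S5).
T-tableau for the negation not ((Dia Dia p implies Dia p) or q):
1. not ((Dia Dia p implies Dia p) or q), u
2. not (Dia Dia p implies Dia p), u
3. not q, u
4. Dia Dia p, u
5. not Dia p, u
6. not p, u
7. Dia p, v
8. not p, v
9. p, w
Accessibility: uRu, uRv, vRv, vRw, wRw
Complete open branch: countermodel on a T-frame, so not valid in T, nor in K (the same frame is also a K-frame).

S4, S5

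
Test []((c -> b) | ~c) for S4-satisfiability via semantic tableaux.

Satisfiable (open branch found)

1. []((c -> b) | ~c), w0
2. (c -> b) | ~c, w0
3. ~c, w0
Accessibility: w0Rw0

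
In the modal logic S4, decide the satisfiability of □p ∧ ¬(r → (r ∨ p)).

1. □p ∧ ¬(r → (r ∨ p)), w0
2. □p, w0
3. ¬(r → (r ∨ p)), w0
4. r, w0
5. ¬(r ∨ p), w0
6. ¬r, w0
7. ¬p, w0
Accessibility: w0Rw0
Branch closes: r and ¬r both at w0.
(One branch shown.) All branches close.

Unsatisfiable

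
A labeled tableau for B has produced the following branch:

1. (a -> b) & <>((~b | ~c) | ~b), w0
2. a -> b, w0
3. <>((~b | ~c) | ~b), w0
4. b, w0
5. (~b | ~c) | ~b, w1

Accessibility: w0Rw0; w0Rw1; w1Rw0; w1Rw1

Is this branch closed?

No world carries both an atom and its negation.

Open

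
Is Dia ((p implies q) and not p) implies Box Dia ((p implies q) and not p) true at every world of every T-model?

Invalid (countermodel exists)

Tableau for the negation not (Dia ((p implies q) and not p) implies Box Dia ((p implies q) and not p)):
1. not (Dia ((p implies q) and not p) implies Box Dia ((p implies q) and not p)), w0
2. Dia ((p implies q) and not p), w0
3. not Box Dia ((p implies q) and not p), w0
4. (p implies q) and not p, w1
5. p implies q, w1
6. not p, w1
7. q, w1
8. not Dia ((p implies q) and not p), w2
9. not ((p implies q) and not p), w2
10. p, w2
Accessibility: w0Rw0, w0Rw1, w0Rw2, w1Rw1, w2Rw2
The negation has an open branch (countermodel exists).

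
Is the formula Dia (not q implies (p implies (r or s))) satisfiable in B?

1. Dia (not q implies (p implies (r or s))), u
2. not q implies (p implies (r or s)), v
3. p implies (r or s), v
4. r or s, v
5. s, v
Accessibility: uRu, uRv, vRu, vRv

Satisfiable (open branch found)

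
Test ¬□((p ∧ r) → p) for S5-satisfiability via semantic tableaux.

1. ¬□((p ∧ r) → p), w0
2. ¬((p ∧ r) → p), w1
3. p ∧ r, w1
4. ¬p, w1
5. p, w1
6. r, w1
Accessibility: w0Rw0, w0Rw1, w1Rw0, w1Rw1
Branch closes: p and ¬p both at w1.
All branches of the tableau close; one closing branch shown above.

Unsatisfiable (every branch closes)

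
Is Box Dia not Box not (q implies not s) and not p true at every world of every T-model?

Invalid (countermodel exists)

Tableau for the negation not (Box Dia not Box not (q implies not s) and not p):
1. not (Box Dia not Box not (q implies not s) and not p), 0
2. p, 0   [neg-and-rule on 1 (branches; this branch)]
Accessibility: 0R0
The negation has an open branch (countermodel exists).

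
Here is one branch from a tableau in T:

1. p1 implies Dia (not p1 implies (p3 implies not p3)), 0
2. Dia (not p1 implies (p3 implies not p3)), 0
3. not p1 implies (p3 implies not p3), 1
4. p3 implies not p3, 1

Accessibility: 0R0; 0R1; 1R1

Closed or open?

No atom appears with both signs at the same world.

No, open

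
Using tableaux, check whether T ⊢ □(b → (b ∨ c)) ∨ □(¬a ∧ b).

Tableau for the negation ¬(□(b → (b ∨ c)) ∨ □(¬a ∧ b)):
1. ¬(□(b → (b ∨ c)) ∨ □(¬a ∧ b)), u
2. ¬□(b → (b ∨ c)), u
3. ¬□(¬a ∧ b), u
4. ¬(b → (b ∨ c)), v
5. b, v
6. ¬(b ∨ c), v
7. ¬b, v
8. ¬c, v
Accessibility: uRu, uRv, vRv
Branch closes: b and ¬b both at v.
Every branch of the negation's tableau closes; the branch above is one of them.

Yes, valid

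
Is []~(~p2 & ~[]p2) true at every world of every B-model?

No, not valid

Tableau for the negation ~[]~(~p2 & ~[]p2):
1. ~[]~(~p2 & ~[]p2), w0
2. ~p2 & ~[]p2, w1
3. ~p2, w1
4. ~[]p2, w1
5. ~p2, w2
Accessibility: w0Rw0, w0Rw1, w1Rw0, w1Rw1, w1Rw2, w2Rw1, w2Rw2
The negation has an open branch (countermodel exists).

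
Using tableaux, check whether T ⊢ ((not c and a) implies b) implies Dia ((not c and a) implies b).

Tableau for the negation not (((not c and a) implies b) implies Dia ((not c and a) implies b)):
1. not (((not c and a) implies b) implies Dia ((not c and a) implies b)), u
2. (not c and a) implies b, u   [neg-implies-rule on 1]
3. not Dia ((not c and a) implies b), u   [neg-implies-rule on 1]
4. not ((not c and a) implies b), u   [neg-Dia-rule on 3 via uRu]
5. not c and a, u   [neg-implies-rule on 4]
6. not b, u   [neg-implies-rule on 4]
7. not c, u   [and-rule on 5]
8. a, u   [and-rule on 5]
9. not (not c and a), u   [implies-rule on 2 (branches; this branch)]
10. not a, u   [neg-and-rule on 9 (branches; this branch)]
Accessibility: uRu
Branch closes: a and not a both at u.
All branches of the negation close; one closing branch shown above.

Valid in T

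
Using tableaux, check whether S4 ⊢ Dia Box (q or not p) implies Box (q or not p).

Tableau for the negation not (Dia Box (q or not p) implies Box (q or not p)):
1. not (Dia Box (q or not p) implies Box (q or not p)), u
2. Dia Box (q or not p), u
3. not Box (q or not p), u
4. Box (q or not p), v
5. q or not p, v
6. not p, v
7. not (q or not p), w
8. not q, w
9. p, w
Accessibility: uRu, uRv, uRw, vRv, wRw
The negation has an open branch (countermodel exists).

No, not valid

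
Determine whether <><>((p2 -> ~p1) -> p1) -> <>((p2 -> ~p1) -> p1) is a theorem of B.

Not valid

Tableau for the negation ~(<><>((p2 -> ~p1) -> p1) -> <>((p2 -> ~p1) -> p1)):
1. ~(<><>((p2 -> ~p1) -> p1) -> <>((p2 -> ~p1) -> p1)), u
2. <><>((p2 -> ~p1) -> p1), u
3. ~<>((p2 -> ~p1) -> p1), u
4. ~((p2 -> ~p1) -> p1), u
5. p2 -> ~p1, u
6. ~p1, u
7. <>((p2 -> ~p1) -> p1), v
8. ~((p2 -> ~p1) -> p1), v
9. p2 -> ~p1, v
10. ~p1, v
11. (p2 -> ~p1) -> p1, w
12. p1, w
Accessibility: uRu, uRv, vRu, vRv, vRw, wRv, wRw
The negation has an open branch (countermodel exists).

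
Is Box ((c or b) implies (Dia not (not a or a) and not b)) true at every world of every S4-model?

Invalid (countermodel exists)

Tableau for the negation not Box ((c or b) implies (Dia not (not a or a) and not b)):
1. not Box ((c or b) implies (Dia not (not a or a) and not b)), w0
2. not ((c or b) implies (Dia not (not a or a) and not b)), w1   [neg-Box-rule on 1: fresh world w1, w0Rw1]
3. c or b, w1   [neg-implies-rule on 2]
4. not (Dia not (not a or a) and not b), w1   [neg-implies-rule on 2]
5. b, w1   [or-rule on 3 (branches; this branch)]
Accessibility: w0Rw0, w0Rw1, w1Rw1
The negation has an open branch (countermodel exists).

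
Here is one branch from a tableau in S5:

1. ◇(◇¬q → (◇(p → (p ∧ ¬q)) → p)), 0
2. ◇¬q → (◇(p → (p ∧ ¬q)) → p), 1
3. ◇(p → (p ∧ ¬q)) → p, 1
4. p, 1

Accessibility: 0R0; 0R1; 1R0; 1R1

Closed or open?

Open

No atom appears with both signs at the same world.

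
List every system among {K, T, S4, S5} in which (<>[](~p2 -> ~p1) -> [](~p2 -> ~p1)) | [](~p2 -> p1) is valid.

S5

S4-tableau for the negation ~((<>[](~p2 -> ~p1) -> [](~p2 -> ~p1)) | [](~p2 -> p1)):
1. ~((<>[](~p2 -> ~p1) -> [](~p2 -> ~p1)) | [](~p2 -> p1)), 0
2. ~(<>[](~p2 -> ~p1) -> [](~p2 -> ~p1)), 0   [~|-rule on 1]
3. ~[](~p2 -> p1), 0   [~|-rule on 1]
4. <>[](~p2 -> ~p1), 0   [~->-rule on 2]
5. ~[](~p2 -> ~p1), 0   [~->-rule on 2]
6. ~(~p2 -> p1), 1   [~[]-rule on 3: fresh world 1, 0R1]
7. ~p2, 1   [~->-rule on 6]
8. ~p1, 1   [~->-rule on 6]
9. [](~p2 -> ~p1), 2   [<>-rule on 4: fresh world 2, 0R2]
10. ~p2 -> ~p1, 2   [[]-rule on 9 via 2R2]
11. ~p1, 2   [->-rule on 10 (branches; this branch)]
12. ~(~p2 -> ~p1), 3   [~[]-rule on 5: fresh world 3, 0R3]
13. ~p2, 3   [~->-rule on 12]
14. p1, 3   [~->-rule on 12]
Accessibility: 0R0, 0R1, 0R2, 0R3, 1R1, 2R2, 3R3
Complete open branch: countermodel on an S4-frame, so not valid in S4, nor in K, T (the same frame is also a K-frame and a T-frame).
S5-tableau for the negation ~((<>[](~p2 -> ~p1) -> [](~p2 -> ~p1)) | [](~p2 -> p1)):
1. ~((<>[](~p2 -> ~p1) -> [](~p2 -> ~p1)) | [](~p2 -> p1)), 0
2. ~(<>[](~p2 -> ~p1) -> [](~p2 -> ~p1)), 0   [~|-rule on 1]
3. ~[](~p2 -> p1), 0   [~|-rule on 1]
4. <>[](~p2 -> ~p1), 0   [~->-rule on 2]
5. ~[](~p2 -> ~p1), 0   [~->-rule on 2]
6. ~(~p2 -> p1), 1   [~[]-rule on 3: fresh world 1, 0R1]
7. ~p2, 1   [~->-rule on 6]
8. ~p1, 1   [~->-rule on 6]
9. [](~p2 -> ~p1), 2   [<>-rule on 4: fresh world 2, 0R2]
10. ~p2 -> ~p1, 0   [[]-rule on 9 via 2R0]
11. ~p2 -> ~p1, 1   [[]-rule on 9 via 2R1]
12. ~p2 -> ~p1, 2   [[]-rule on 9 via 2R2]
13. ~p1, 0   [->-rule on 10 (branches; this branch)]
14. ~p1, 2   [->-rule on 12 (branches; this branch)]
15. ~(~p2 -> ~p1), 3   [~[]-rule on 5: fresh world 3, 0R3]
16. ~p2, 3   [~->-rule on 15]
17. p1, 3   [~->-rule on 15]
18. ~p2 -> ~p1, 3   [[]-rule on 9 via 2R3]
19. ~p1, 3   [->-rule on 18 (branches; this branch)]
Accessibility: 0R0, 0R1, 0R2, 0R3, 1R0, 1R1, 1R2, 1R3, 2R0, 2R1, 2R2, 2R3, 3R0, 3R1, 3R2, 3R3
Branch closes: p1 and ~p1 both at 3.
Every branch closes (one shown): valid in S5.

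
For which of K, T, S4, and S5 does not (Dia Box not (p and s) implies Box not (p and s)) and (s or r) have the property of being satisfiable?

S5-tableau for the formula:
1. not (Dia Box not (p and s) implies Box not (p and s)) and (s or r), 0
2. not (Dia Box not (p and s) implies Box not (p and s)), 0
3. s or r, 0
4. Dia Box not (p and s), 0
5. not Box not (p and s), 0
6. r, 0
7. Box not (p and s), 1
8. not (p and s), 0
9. not (p and s), 1
10. not s, 0
11. not s, 1
12. p and s, 2
13. p, 2
14. s, 2
15. not (p and s), 2
16. not s, 2
Accessibility: 0R0, 0R1, 0R2, 1R0, 1R1, 1R2, 2R0, 2R1, 2R2
Branch closes: s and not s both at 2.
Every branch closes (one shown): unsatisfiable in S5.
S4-tableau for the formula:
1. not (Dia Box not (p and s) implies Box not (p and s)) and (s or r), 0
2. not (Dia Box not (p and s) implies Box not (p and s)), 0
3. s or r, 0
4. Dia Box not (p and s), 0
5. not Box not (p and s), 0
6. r, 0
7. Box not (p and s), 1
8. not (p and s), 1
9. not s, 1
10. p and s, 2
11. p, 2
12. s, 2
Accessibility: 0R0, 0R1, 0R2, 1R1, 2R2
Complete open branch: satisfiable in S4, hence also in K, T (this S4-model is also a K-model and a T-model).

K, T, S4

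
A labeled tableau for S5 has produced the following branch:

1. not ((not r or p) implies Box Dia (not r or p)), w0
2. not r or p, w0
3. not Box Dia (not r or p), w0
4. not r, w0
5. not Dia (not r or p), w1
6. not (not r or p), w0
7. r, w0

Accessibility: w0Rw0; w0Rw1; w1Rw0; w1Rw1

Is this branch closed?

Both r and not r appear at w0.

Yes, closed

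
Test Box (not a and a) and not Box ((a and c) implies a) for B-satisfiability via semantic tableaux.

1. Box (not a and a) and not Box ((a and c) implies a), u
2. Box (not a and a), u   [and-rule on 1]
3. not Box ((a and c) implies a), u   [and-rule on 1]
4. not a and a, u   [Box-rule on 2 via uRu]
5. not a, u   [and-rule on 4]
6. a, u   [and-rule on 4]
Accessibility: uRu
Branch closes: a and not a both at u.
All branches of the tableau close; one closing branch shown above.

Unsatisfiable (every branch closes)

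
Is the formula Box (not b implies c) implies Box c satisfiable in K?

Yes, satisfiable

1. Box (not b implies c) implies Box c, w0
2. Box c, w0   [implies-rule on 1 (branches; this branch)]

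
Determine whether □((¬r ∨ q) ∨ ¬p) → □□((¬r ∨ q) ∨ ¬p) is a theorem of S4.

Tableau for the negation ¬(□((¬r ∨ q) ∨ ¬p) → □□((¬r ∨ q) ∨ ¬p)):
1. ¬(□((¬r ∨ q) ∨ ¬p) → □□((¬r ∨ q) ∨ ¬p)), u
2. □((¬r ∨ q) ∨ ¬p), u
3. ¬□□((¬r ∨ q) ∨ ¬p), u
4. (¬r ∨ q) ∨ ¬p, u
5. ¬r ∨ q, u
6. q, u
7. ¬□((¬r ∨ q) ∨ ¬p), v
8. (¬r ∨ q) ∨ ¬p, v
9. ¬r ∨ q, v
10. q, v
11. ¬((¬r ∨ q) ∨ ¬p), w
12. ¬(¬r ∨ q), w
13. p, w
14. r, w
15. ¬q, w
16. (¬r ∨ q) ∨ ¬p, w
17. ¬r ∨ q, w
18. q, w
Accessibility: uRu, uRv, uRw, vRv, vRw, wRw
Branch closes: q and ¬q both at w.
All branches of the negation close; one closing branch shown above.

Valid in S4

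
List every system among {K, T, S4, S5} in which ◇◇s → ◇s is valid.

S4, S5

S4-tableau for the negation ¬(◇◇s → ◇s):
1. ¬(◇◇s → ◇s), w0
2. ◇◇s, w0
3. ¬◇s, w0
4. ¬s, w0
5. ◇s, w1
6. ¬s, w1
7. s, w2
8. ¬s, w2
Accessibility: w0Rw0, w0Rw1, w0Rw2, w1Rw1, w1Rw2, w2Rw2
Branch closes: s and ¬s both at w2.
Every branch closes (one shown): valid in S4, hence also in S5 (every theorem of S4 is a theorem of S5).
T-tableau for the negation ¬(◇◇s → ◇s):
1. ¬(◇◇s → ◇s), w0
2. ◇◇s, w0
3. ¬◇s, w0
4. ¬s, w0
5. ◇s, w1
6. ¬s, w1
7. s, w2
Accessibility: w0Rw0, w0Rw1, w1Rw1, w1Rw2, w2Rw2
Complete open branch: countermodel on a T-frame, so not valid in T, nor in K (the same frame is also a K-frame).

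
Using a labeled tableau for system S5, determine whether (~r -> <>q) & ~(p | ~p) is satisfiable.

No, unsatisfiable

1. (~r -> <>q) & ~(p | ~p), 0
2. ~r -> <>q, 0
3. ~(p | ~p), 0
4. ~p, 0
5. p, 0
Accessibility: 0R0
Branch closes: p and ~p both at 0.
(One branch shown.) All branches close.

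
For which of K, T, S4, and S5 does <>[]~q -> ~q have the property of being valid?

S5

S5-tableau for the negation ~(<>[]~q -> ~q):
1. ~(<>[]~q -> ~q), u
2. <>[]~q, u   [~->-rule on 1]
3. q, u   [~->-rule on 1]
4. []~q, v   [<>-rule on 2: fresh world v, uRv]
5. ~q, u   [[]-rule on 4 via vRu]
Accessibility: uRu, uRv, vRu, vRv
Branch closes: q and ~q both at u.
Every branch closes (one shown): valid in S5.
S4-tableau for the negation ~(<>[]~q -> ~q):
1. ~(<>[]~q -> ~q), u
2. <>[]~q, u   [~->-rule on 1]
3. q, u   [~->-rule on 1]
4. []~q, v   [<>-rule on 2: fresh world v, uRv]
5. ~q, v   [[]-rule on 4 via vRv]
Accessibility: uRu, uRv, vRv
Complete open branch: countermodel on an S4-frame, so not valid in S4, nor in K, T (the same frame is also a K-frame and a T-frame).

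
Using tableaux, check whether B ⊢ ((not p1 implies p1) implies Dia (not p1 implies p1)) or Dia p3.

Yes, valid

Tableau for the negation not (((not p1 implies p1) implies Dia (not p1 implies p1)) or Dia p3):
1. not (((not p1 implies p1) implies Dia (not p1 implies p1)) or Dia p3), u
2. not ((not p1 implies p1) implies Dia (not p1 implies p1)), u
3. not Dia p3, u
4. not p1 implies p1, u
5. not Dia (not p1 implies p1), u
6. not p3, u
7. not (not p1 implies p1), u
8. not p1, u
9. p1, u
Accessibility: uRu
Branch closes: p1 and not p1 both at u.
All branches of the negation close; one closing branch shown above.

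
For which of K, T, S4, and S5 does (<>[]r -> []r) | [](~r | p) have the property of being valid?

S5

S4-tableau for the negation ~((<>[]r -> []r) | [](~r | p)):
1. ~((<>[]r -> []r) | [](~r | p)), u
2. ~(<>[]r -> []r), u
3. ~[](~r | p), u
4. <>[]r, u
5. ~[]r, u
6. ~(~r | p), v
7. r, v
8. ~p, v
9. []r, w
10. r, w
11. ~r, x
Accessibility: uRu, uRv, uRw, uRx, vRv, wRw, xRx
Complete open branch: countermodel on an S4-frame, so not valid in S4, nor in K, T (the same frame is also a K-frame and a T-frame).
S5-tableau for the negation ~((<>[]r -> []r) | [](~r | p)):
1. ~((<>[]r -> []r) | [](~r | p)), u
2. ~(<>[]r -> []r), u
3. ~[](~r | p), u
4. <>[]r, u
5. ~[]r, u
6. ~(~r | p), v
7. r, v
8. ~p, v
9. []r, w
10. r, u
11. r, w
12. ~r, x
13. r, x
Accessibility: uRu, uRv, uRw, uRx, vRu, vRv, vRw, vRx, wRu, wRv, wRw, wRx, xRu, xRv, xRw, xRx
Branch closes: r and ~r both at x.
Every branch closes (one shown): valid in S5.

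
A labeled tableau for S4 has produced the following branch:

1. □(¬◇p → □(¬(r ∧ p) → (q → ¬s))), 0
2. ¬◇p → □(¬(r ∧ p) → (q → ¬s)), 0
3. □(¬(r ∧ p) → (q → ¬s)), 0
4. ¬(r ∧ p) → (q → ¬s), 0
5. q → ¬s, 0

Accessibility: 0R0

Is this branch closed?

Not closed

There is no literal clash: for every atom and world, at most one sign appears.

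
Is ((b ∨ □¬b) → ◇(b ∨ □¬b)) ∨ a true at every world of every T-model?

Tableau for the negation ¬(((b ∨ □¬b) → ◇(b ∨ □¬b)) ∨ a):
1. ¬(((b ∨ □¬b) → ◇(b ∨ □¬b)) ∨ a), w0
2. ¬((b ∨ □¬b) → ◇(b ∨ □¬b)), w0   [¬∨-rule on 1]
3. ¬a, w0   [¬∨-rule on 1]
4. b ∨ □¬b, w0   [¬→-rule on 2]
5. ¬◇(b ∨ □¬b), w0   [¬→-rule on 2]
6. ¬(b ∨ □¬b), w0   [¬◇-rule on 5 via w0Rw0]
7. ¬b, w0   [¬∨-rule on 6]
8. ¬□¬b, w0   [¬∨-rule on 6]
9. □¬b, w0   [∨-rule on 4 (branches; this branch)]
10. b, w1   [¬□-rule on 8: fresh world w1, w0Rw1]
11. ¬(b ∨ □¬b), w1   [¬◇-rule on 5 via w0Rw1]
12. ¬b, w1   [¬∨-rule on 11]
13. ¬□¬b, w1   [¬∨-rule on 11]
Accessibility: w0Rw0, w0Rw1, w1Rw1
Branch closes: b and ¬b both at w1.
All branches of the negation close; one closing branch shown above.

Valid in T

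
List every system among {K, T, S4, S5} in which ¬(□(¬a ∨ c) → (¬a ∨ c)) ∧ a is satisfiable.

K

T-tableau for the formula:
1. ¬(□(¬a ∨ c) → (¬a ∨ c)) ∧ a, 0
2. ¬(□(¬a ∨ c) → (¬a ∨ c)), 0
3. a, 0
4. □(¬a ∨ c), 0
5. ¬(¬a ∨ c), 0
6. ¬c, 0
7. ¬a ∨ c, 0
8. c, 0
Accessibility: 0R0
Branch closes: c and ¬c both at 0.
Every branch closes (one shown): unsatisfiable in T, hence also in S4, S5 (every S4/S5-frame is a T-frame).
K-tableau for the formula:
1. ¬(□(¬a ∨ c) → (¬a ∨ c)) ∧ a, 0
2. ¬(□(¬a ∨ c) → (¬a ∨ c)), 0
3. a, 0
4. □(¬a ∨ c), 0
5. ¬(¬a ∨ c), 0
6. ¬c, 0
Complete open branch: satisfiable in K.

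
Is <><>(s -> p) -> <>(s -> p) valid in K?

Not valid

Tableau for the negation ~(<><>(s -> p) -> <>(s -> p)):
1. ~(<><>(s -> p) -> <>(s -> p)), u
2. <><>(s -> p), u
3. ~<>(s -> p), u
4. <>(s -> p), v
5. ~(s -> p), v
6. s, v
7. ~p, v
8. s -> p, w
9. p, w
Accessibility: uRv, vRw
The negation has an open branch (countermodel exists).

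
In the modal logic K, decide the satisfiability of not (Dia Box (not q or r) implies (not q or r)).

Satisfiable (open branch found)

1. not (Dia Box (not q or r) implies (not q or r)), 0
2. Dia Box (not q or r), 0   [neg-implies-rule on 1]
3. not (not q or r), 0   [neg-implies-rule on 1]
4. q, 0   [neg-or-rule on 3]
5. not r, 0   [neg-or-rule on 3]
6. Box (not q or r), 1   [Dia-rule on 2: fresh world 1, 0R1]
Accessibility: 0R1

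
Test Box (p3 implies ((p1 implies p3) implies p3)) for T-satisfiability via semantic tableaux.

1. Box (p3 implies ((p1 implies p3) implies p3)), w0
2. p3 implies ((p1 implies p3) implies p3), w0
3. (p1 implies p3) implies p3, w0
4. p3, w0
Accessibility: w0Rw0

Satisfiable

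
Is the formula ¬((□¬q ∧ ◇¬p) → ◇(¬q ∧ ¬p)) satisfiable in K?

No, unsatisfiable

1. ¬((□¬q ∧ ◇¬p) → ◇(¬q ∧ ¬p)), u
2. □¬q ∧ ◇¬p, u
3. ¬◇(¬q ∧ ¬p), u
4. □¬q, u
5. ◇¬p, u
6. ¬p, v
7. ¬(¬q ∧ ¬p), v
8. ¬q, v
9. p, v
Accessibility: uRv
Branch closes: p and ¬p both at v.
All branches of the tableau close; one closing branch shown above.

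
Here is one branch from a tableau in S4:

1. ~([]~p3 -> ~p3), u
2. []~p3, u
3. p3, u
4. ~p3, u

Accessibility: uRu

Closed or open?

Both p3 and ~p3 appear at u.

Yes, closed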